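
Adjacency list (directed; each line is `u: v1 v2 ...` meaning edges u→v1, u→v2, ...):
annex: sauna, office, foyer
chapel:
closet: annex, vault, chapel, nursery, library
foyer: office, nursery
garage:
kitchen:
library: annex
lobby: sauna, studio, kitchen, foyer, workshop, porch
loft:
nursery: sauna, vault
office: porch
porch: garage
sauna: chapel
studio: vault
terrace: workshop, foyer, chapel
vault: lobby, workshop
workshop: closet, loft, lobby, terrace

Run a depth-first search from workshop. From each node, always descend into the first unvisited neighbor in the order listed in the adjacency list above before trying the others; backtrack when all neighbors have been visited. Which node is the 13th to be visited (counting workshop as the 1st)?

studio

Visit workshop
workshop → closet
closet → annex
annex → sauna
sauna → chapel
annex → office
office → porch
porch → garage
annex → foyer
foyer → nursery
nursery → vault
vault → lobby
lobby → studio
lobby → kitchen
closet → library
workshop → loft
workshop → terrace

Visit order: workshop, closet, annex, sauna, chapel, office, porch, garage, foyer, nursery, vault, lobby, studio, kitchen, library, loft, terrace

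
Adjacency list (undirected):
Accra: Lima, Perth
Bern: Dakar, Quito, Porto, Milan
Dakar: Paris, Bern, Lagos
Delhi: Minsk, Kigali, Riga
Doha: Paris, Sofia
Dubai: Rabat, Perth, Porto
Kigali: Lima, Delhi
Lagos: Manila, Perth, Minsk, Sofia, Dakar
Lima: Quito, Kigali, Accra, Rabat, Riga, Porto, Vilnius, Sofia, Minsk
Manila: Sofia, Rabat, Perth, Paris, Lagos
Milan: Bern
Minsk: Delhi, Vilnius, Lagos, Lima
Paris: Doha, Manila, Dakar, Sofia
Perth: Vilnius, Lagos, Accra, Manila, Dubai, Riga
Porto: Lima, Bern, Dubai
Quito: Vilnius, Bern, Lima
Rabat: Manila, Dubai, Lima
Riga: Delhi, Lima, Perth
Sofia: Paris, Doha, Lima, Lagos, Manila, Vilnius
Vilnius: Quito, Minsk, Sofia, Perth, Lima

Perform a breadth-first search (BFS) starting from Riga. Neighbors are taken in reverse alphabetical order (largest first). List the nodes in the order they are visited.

Riga → Perth → Lima → Delhi → Vilnius → Manila → Lagos → Dubai → Accra → Sofia → Rabat → Quito → Porto → Minsk → Kigali → Paris → Dakar → Doha → Bern → Milan

Visit Riga; enqueue Perth, Lima, Delhi → queue [Perth, Lima, Delhi]
Visit Perth; enqueue Vilnius, Manila, Lagos, Dubai, Accra → queue [Lima, Delhi, Vilnius, Manila, Lagos, Dubai, Accra]
Visit Lima; enqueue Sofia, Rabat, Quito, Porto, Minsk, Kigali → queue [Delhi, Vilnius, Manila, Lagos, Dubai, Accra, Sofia, Rabat, Quito, Porto, Minsk, Kigali]
Visit Delhi → queue [Vilnius, Manila, Lagos, Dubai, Accra, Sofia, Rabat, Quito, Porto, Minsk, Kigali]
Visit Vilnius → queue [Manila, Lagos, Dubai, Accra, Sofia, Rabat, Quito, Porto, Minsk, Kigali]
Visit Manila; enqueue Paris → queue [Lagos, Dubai, Accra, Sofia, Rabat, Quito, Porto, Minsk, Kigali, Paris]
Visit Lagos; enqueue Dakar → queue [Dubai, Accra, Sofia, Rabat, Quito, Porto, Minsk, Kigali, Paris, Dakar]
Visit Dubai → queue [Accra, Sofia, Rabat, Quito, Porto, Minsk, Kigali, Paris, Dakar]
Visit Accra → queue [Sofia, Rabat, Quito, Porto, Minsk, Kigali, Paris, Dakar]
Visit Sofia; enqueue Doha → queue [Rabat, Quito, Porto, Minsk, Kigali, Paris, Dakar, Doha]
Visit Rabat → queue [Quito, Porto, Minsk, Kigali, Paris, Dakar, Doha]
Visit Quito; enqueue Bern → queue [Porto, Minsk, Kigali, Paris, Dakar, Doha, Bern]
Visit Porto → queue [Minsk, Kigali, Paris, Dakar, Doha, Bern]
Visit Minsk → queue [Kigali, Paris, Dakar, Doha, Bern]
Visit Kigali → queue [Paris, Dakar, Doha, Bern]
Visit Paris → queue [Dakar, Doha, Bern]
Visit Dakar → queue [Doha, Bern]
Visit Doha → queue [Bern]
Visit Bern; enqueue Milan → queue [Milan]
Visit Milan → queue []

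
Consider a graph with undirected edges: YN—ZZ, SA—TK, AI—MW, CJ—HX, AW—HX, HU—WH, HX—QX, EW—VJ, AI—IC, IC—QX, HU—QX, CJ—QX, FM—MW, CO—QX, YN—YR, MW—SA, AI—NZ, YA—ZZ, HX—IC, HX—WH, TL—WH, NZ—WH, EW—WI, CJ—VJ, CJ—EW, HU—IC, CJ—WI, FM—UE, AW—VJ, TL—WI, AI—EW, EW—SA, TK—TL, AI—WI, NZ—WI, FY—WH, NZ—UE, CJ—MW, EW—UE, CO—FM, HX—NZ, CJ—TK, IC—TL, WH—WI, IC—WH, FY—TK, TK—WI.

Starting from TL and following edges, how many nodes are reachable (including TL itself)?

20

BFS from TL visits: TL, WI, WH, TK, IC, NZ, EW, CJ, AI, HX, HU, FY, SA, QX, UE, VJ, MW, AW, CO, FM
Reachable nodes: 20 of 24 total.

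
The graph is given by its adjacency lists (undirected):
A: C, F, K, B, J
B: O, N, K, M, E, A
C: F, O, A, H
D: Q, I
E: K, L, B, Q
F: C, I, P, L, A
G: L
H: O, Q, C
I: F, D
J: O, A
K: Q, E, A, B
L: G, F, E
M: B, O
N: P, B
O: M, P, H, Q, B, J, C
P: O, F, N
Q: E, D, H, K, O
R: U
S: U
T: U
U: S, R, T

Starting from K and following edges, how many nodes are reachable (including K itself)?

17

BFS from K visits: K, Q, E, B, A, O, H, D, L, N, M, J, F, C, P, I, G
Reachable nodes: 17 of 21 total.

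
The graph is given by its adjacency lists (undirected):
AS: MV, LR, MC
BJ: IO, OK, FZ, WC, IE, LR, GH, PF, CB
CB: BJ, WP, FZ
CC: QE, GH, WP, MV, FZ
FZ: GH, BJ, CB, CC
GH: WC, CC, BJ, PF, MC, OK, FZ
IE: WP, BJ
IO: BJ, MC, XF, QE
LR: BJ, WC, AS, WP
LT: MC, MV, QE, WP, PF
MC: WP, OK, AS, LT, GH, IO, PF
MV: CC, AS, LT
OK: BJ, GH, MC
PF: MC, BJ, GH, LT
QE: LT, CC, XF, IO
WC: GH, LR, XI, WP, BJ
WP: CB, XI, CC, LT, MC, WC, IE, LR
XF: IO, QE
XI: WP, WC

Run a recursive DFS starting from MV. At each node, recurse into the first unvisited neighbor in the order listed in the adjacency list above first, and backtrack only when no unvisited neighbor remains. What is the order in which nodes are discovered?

Visit MV
MV → CC
CC → QE
QE → LT
LT → MC
MC → WP
WP → CB
CB → BJ
BJ → IO
IO → XF
BJ → OK
OK → GH
GH → WC
WC → LR
LR → AS
WC → XI
GH → PF
GH → FZ
BJ → IE

MV, CC, QE, LT, MC, WP, CB, BJ, IO, XF, OK, GH, WC, LR, AS, XI, PF, FZ, IE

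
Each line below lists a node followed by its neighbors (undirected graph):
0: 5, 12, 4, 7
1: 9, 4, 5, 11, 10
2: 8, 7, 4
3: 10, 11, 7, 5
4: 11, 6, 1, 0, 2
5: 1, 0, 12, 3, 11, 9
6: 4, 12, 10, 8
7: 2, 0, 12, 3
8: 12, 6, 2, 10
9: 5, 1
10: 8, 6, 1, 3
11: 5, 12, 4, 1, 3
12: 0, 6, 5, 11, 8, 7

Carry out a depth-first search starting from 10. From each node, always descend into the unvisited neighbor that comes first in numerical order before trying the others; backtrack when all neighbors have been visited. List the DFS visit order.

10 -> 1 -> 4 -> 0 -> 5 -> 3 -> 7 -> 2 -> 8 -> 6 -> 12 -> 11 -> 9

Visit 10
10 → 1
1 → 4
4 → 0
0 → 5
5 → 3
3 → 7
7 → 2
2 → 8
8 → 6
6 → 12
12 → 11
5 → 9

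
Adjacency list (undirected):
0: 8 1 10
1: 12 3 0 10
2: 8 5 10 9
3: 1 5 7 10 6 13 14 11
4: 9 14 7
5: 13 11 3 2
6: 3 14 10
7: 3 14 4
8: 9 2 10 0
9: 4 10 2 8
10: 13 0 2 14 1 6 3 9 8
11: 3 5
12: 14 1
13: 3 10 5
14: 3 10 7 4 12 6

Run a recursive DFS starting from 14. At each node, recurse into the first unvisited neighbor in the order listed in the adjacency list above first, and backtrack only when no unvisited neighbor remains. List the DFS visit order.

14 -> 3 -> 1 -> 12 -> 0 -> 8 -> 9 -> 4 -> 7 -> 10 -> 13 -> 5 -> 11 -> 2 -> 6

Visit 14
14 → 3
3 → 1
1 → 12
1 → 0
0 → 8
8 → 9
9 → 4
4 → 7
9 → 10
10 → 13
13 → 5
5 → 11
5 → 2
10 → 6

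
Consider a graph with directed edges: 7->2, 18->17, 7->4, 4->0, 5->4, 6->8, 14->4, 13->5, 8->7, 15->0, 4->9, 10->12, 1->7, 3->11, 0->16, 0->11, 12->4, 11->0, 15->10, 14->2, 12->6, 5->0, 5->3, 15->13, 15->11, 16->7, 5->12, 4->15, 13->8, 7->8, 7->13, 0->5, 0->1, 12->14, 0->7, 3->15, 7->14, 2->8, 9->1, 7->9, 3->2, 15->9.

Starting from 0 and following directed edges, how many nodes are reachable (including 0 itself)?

17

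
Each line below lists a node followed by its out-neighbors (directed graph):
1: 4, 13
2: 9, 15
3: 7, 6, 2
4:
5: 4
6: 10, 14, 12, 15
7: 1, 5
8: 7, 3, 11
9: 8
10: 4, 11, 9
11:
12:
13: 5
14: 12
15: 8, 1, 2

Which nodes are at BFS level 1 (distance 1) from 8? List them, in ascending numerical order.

3, 7, 11

Level 0: 8
Level 1: 3, 7, 11
Level 2: 1, 2, 5, 6
Level 3: 4, 9, 10, 12, 13, 14, 15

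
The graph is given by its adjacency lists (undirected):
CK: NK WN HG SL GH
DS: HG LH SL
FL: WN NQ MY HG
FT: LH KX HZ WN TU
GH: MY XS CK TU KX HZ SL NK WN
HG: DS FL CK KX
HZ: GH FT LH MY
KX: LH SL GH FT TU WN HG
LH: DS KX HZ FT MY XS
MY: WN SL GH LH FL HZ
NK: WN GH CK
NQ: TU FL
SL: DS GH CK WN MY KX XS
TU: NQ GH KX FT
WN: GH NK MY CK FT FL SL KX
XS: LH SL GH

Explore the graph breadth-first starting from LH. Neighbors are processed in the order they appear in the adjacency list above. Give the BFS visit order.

Visit LH; enqueue DS, KX, HZ, FT, MY, XS → queue [DS, KX, HZ, FT, MY, XS]
Visit DS; enqueue HG, SL → queue [KX, HZ, FT, MY, XS, HG, SL]
Visit KX; enqueue GH, TU, WN → queue [HZ, FT, MY, XS, HG, SL, GH, TU, WN]
Visit HZ → queue [FT, MY, XS, HG, SL, GH, TU, WN]
Visit FT → queue [MY, XS, HG, SL, GH, TU, WN]
Visit MY; enqueue FL → queue [XS, HG, SL, GH, TU, WN, FL]
Visit XS → queue [HG, SL, GH, TU, WN, FL]
Visit HG; enqueue CK → queue [SL, GH, TU, WN, FL, CK]
Visit SL → queue [GH, TU, WN, FL, CK]
Visit GH; enqueue NK → queue [TU, WN, FL, CK, NK]
Visit TU; enqueue NQ → queue [WN, FL, CK, NK, NQ]
Visit WN → queue [FL, CK, NK, NQ]
Visit FL → queue [CK, NK, NQ]
Visit CK → queue [NK, NQ]
Visit NK → queue [NQ]
Visit NQ → queue []

LH -> DS -> KX -> HZ -> FT -> MY -> XS -> HG -> SL -> GH -> TU -> WN -> FL -> CK -> NK -> NQ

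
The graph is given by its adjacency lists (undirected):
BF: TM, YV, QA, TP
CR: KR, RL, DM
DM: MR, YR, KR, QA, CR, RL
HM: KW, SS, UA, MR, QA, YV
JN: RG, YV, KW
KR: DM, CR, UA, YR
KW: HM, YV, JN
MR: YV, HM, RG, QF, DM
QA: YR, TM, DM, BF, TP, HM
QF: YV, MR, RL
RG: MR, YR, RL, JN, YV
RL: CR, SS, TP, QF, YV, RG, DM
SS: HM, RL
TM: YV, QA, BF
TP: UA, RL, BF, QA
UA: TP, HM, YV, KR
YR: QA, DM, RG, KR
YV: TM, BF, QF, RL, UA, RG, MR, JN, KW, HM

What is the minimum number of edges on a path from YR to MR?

Level 0: YR
Level 1: DM, KR, QA, RG
Level 2: BF, CR, HM, JN, MR, RL, TM, TP, UA, YV
Level 3: KW, QF, SS
MR first appears at level 2.

2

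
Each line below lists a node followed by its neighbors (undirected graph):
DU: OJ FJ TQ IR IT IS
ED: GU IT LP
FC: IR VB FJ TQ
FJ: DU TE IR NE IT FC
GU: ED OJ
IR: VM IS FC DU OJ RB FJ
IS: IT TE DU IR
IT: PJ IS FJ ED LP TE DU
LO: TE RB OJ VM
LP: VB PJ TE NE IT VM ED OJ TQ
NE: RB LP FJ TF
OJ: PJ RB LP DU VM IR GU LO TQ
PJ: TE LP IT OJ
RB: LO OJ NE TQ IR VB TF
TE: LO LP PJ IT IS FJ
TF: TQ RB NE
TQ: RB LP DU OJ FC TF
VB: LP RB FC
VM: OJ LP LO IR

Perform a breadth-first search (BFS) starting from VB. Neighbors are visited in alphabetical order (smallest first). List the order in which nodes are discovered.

Visit VB; enqueue FC, LP, RB → queue [FC, LP, RB]
Visit FC; enqueue FJ, IR, TQ → queue [LP, RB, FJ, IR, TQ]
Visit LP; enqueue ED, IT, NE, OJ, PJ, TE, VM → queue [RB, FJ, IR, TQ, ED, IT, NE, OJ, PJ, TE, VM]
Visit RB; enqueue LO, TF → queue [FJ, IR, TQ, ED, IT, NE, OJ, PJ, TE, VM, LO, TF]
Visit FJ; enqueue DU → queue [IR, TQ, ED, IT, NE, OJ, PJ, TE, VM, LO, TF, DU]
Visit IR; enqueue IS → queue [TQ, ED, IT, NE, OJ, PJ, TE, VM, LO, TF, DU, IS]
Visit TQ → queue [ED, IT, NE, OJ, PJ, TE, VM, LO, TF, DU, IS]
Visit ED; enqueue GU → queue [IT, NE, OJ, PJ, TE, VM, LO, TF, DU, IS, GU]
Visit IT → queue [NE, OJ, PJ, TE, VM, LO, TF, DU, IS, GU]
Visit NE → queue [OJ, PJ, TE, VM, LO, TF, DU, IS, GU]
Visit OJ → queue [PJ, TE, VM, LO, TF, DU, IS, GU]
Visit PJ → queue [TE, VM, LO, TF, DU, IS, GU]
Visit TE → queue [VM, LO, TF, DU, IS, GU]
Visit VM → queue [LO, TF, DU, IS, GU]
Visit LO → queue [TF, DU, IS, GU]
Visit TF → queue [DU, IS, GU]
Visit DU → queue [IS, GU]
Visit IS → queue [GU]
Visit GU → queue []

VB, FC, LP, RB, FJ, IR, TQ, ED, IT, NE, OJ, PJ, TE, VM, LO, TF, DU, IS, GU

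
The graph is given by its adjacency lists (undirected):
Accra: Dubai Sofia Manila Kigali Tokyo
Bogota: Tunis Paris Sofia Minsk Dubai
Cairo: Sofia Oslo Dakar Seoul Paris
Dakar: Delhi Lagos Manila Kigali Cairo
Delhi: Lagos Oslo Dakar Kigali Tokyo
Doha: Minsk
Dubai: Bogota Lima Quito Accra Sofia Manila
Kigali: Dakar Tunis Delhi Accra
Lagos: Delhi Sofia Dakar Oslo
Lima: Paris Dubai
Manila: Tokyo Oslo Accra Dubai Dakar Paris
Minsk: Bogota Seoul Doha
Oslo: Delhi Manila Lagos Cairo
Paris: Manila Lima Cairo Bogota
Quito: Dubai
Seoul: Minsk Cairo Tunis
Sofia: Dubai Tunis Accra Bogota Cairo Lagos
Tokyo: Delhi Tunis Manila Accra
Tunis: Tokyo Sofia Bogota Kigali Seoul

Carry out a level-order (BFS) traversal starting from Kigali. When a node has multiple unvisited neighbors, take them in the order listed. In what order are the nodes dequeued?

Kigali Dakar Tunis Delhi Accra Lagos Manila Cairo Tokyo Sofia Bogota Seoul Oslo Dubai Paris Minsk Lima Quito Doha

Visit Kigali; enqueue Dakar, Tunis, Delhi, Accra → queue [Dakar, Tunis, Delhi, Accra]
Visit Dakar; enqueue Lagos, Manila, Cairo → queue [Tunis, Delhi, Accra, Lagos, Manila, Cairo]
Visit Tunis; enqueue Tokyo, Sofia, Bogota, Seoul → queue [Delhi, Accra, Lagos, Manila, Cairo, Tokyo, Sofia, Bogota, Seoul]
Visit Delhi; enqueue Oslo → queue [Accra, Lagos, Manila, Cairo, Tokyo, Sofia, Bogota, Seoul, Oslo]
Visit Accra; enqueue Dubai → queue [Lagos, Manila, Cairo, Tokyo, Sofia, Bogota, Seoul, Oslo, Dubai]
Visit Lagos → queue [Manila, Cairo, Tokyo, Sofia, Bogota, Seoul, Oslo, Dubai]
Visit Manila; enqueue Paris → queue [Cairo, Tokyo, Sofia, Bogota, Seoul, Oslo, Dubai, Paris]
Visit Cairo → queue [Tokyo, Sofia, Bogota, Seoul, Oslo, Dubai, Paris]
Visit Tokyo → queue [Sofia, Bogota, Seoul, Oslo, Dubai, Paris]
Visit Sofia → queue [Bogota, Seoul, Oslo, Dubai, Paris]
Visit Bogota; enqueue Minsk → queue [Seoul, Oslo, Dubai, Paris, Minsk]
Visit Seoul → queue [Oslo, Dubai, Paris, Minsk]
Visit Oslo → queue [Dubai, Paris, Minsk]
Visit Dubai; enqueue Lima, Quito → queue [Paris, Minsk, Lima, Quito]
Visit Paris → queue [Minsk, Lima, Quito]
Visit Minsk; enqueue Doha → queue [Lima, Quito, Doha]
Visit Lima → queue [Quito, Doha]
Visit Quito → queue [Doha]
Visit Doha → queue []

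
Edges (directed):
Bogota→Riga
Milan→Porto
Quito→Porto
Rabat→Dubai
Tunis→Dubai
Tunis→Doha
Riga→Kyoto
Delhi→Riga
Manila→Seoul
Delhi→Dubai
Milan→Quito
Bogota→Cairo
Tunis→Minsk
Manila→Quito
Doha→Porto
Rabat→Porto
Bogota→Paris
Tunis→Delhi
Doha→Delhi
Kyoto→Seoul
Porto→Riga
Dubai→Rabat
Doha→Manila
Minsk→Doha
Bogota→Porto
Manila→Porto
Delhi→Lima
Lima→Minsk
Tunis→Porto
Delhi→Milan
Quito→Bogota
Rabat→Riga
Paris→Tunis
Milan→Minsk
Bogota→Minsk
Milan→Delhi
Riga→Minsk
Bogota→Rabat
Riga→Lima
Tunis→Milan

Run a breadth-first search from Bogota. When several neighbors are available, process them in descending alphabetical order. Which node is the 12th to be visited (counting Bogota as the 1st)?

Visit Bogota; enqueue Riga, Rabat, Porto, Paris, Minsk, Cairo → queue [Riga, Rabat, Porto, Paris, Minsk, Cairo]
Visit Riga; enqueue Lima, Kyoto → queue [Rabat, Porto, Paris, Minsk, Cairo, Lima, Kyoto]
Visit Rabat; enqueue Dubai → queue [Porto, Paris, Minsk, Cairo, Lima, Kyoto, Dubai]
Visit Porto → queue [Paris, Minsk, Cairo, Lima, Kyoto, Dubai]
Visit Paris; enqueue Tunis → queue [Minsk, Cairo, Lima, Kyoto, Dubai, Tunis]
Visit Minsk; enqueue Doha → queue [Cairo, Lima, Kyoto, Dubai, Tunis, Doha]
Visit Cairo → queue [Lima, Kyoto, Dubai, Tunis, Doha]
Visit Lima → queue [Kyoto, Dubai, Tunis, Doha]
Visit Kyoto; enqueue Seoul → queue [Dubai, Tunis, Doha, Seoul]
Visit Dubai → queue [Tunis, Doha, Seoul]
Visit Tunis; enqueue Milan, Delhi → queue [Doha, Seoul, Milan, Delhi]
Visit Doha; enqueue Manila → queue [Seoul, Milan, Delhi, Manila]
Visit Seoul → queue [Milan, Delhi, Manila]
Visit Milan; enqueue Quito → queue [Delhi, Manila, Quito]
Visit Delhi → queue [Manila, Quito]
Visit Manila → queue [Quito]
Visit Quito → queue []

Visit order: Bogota, Riga, Rabat, Porto, Paris, Minsk, Cairo, Lima, Kyoto, Dubai, Tunis, Doha, Seoul, Milan, Delhi, Manila, Quito

Doha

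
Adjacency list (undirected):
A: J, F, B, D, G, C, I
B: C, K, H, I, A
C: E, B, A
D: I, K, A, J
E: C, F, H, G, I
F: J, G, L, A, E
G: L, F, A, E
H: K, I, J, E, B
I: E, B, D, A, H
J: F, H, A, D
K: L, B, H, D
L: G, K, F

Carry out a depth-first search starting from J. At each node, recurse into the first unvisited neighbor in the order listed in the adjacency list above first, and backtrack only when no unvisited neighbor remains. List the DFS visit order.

J, F, G, L, K, B, C, E, H, I, D, A

Visit J
J → F
F → G
G → L
L → K
K → B
B → C
C → E
E → H
H → I
I → D
D → A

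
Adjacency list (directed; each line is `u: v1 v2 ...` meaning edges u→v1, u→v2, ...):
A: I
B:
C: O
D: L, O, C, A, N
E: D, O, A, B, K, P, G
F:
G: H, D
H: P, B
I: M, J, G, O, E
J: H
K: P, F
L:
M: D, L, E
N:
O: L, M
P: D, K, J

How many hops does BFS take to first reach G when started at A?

2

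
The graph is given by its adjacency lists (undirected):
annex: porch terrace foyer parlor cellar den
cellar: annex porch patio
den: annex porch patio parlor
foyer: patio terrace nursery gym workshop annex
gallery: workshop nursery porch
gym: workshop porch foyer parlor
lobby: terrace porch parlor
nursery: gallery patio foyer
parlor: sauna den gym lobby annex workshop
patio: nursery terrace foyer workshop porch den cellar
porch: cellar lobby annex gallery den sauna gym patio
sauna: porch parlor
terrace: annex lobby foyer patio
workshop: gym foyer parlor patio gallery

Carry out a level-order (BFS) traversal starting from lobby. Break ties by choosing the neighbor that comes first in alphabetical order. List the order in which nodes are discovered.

Visit lobby; enqueue parlor, porch, terrace → queue [parlor, porch, terrace]
Visit parlor; enqueue annex, den, gym, sauna, workshop → queue [porch, terrace, annex, den, gym, sauna, workshop]
Visit porch; enqueue cellar, gallery, patio → queue [terrace, annex, den, gym, sauna, workshop, cellar, gallery, patio]
Visit terrace; enqueue foyer → queue [annex, den, gym, sauna, workshop, cellar, gallery, patio, foyer]
Visit annex → queue [den, gym, sauna, workshop, cellar, gallery, patio, foyer]
Visit den → queue [gym, sauna, workshop, cellar, gallery, patio, foyer]
Visit gym → queue [sauna, workshop, cellar, gallery, patio, foyer]
Visit sauna → queue [workshop, cellar, gallery, patio, foyer]
Visit workshop → queue [cellar, gallery, patio, foyer]
Visit cellar → queue [gallery, patio, foyer]
Visit gallery; enqueue nursery → queue [patio, foyer, nursery]
Visit patio → queue [foyer, nursery]
Visit foyer → queue [nursery]
Visit nursery → queue []

lobby → parlor → porch → terrace → annex → den → gym → sauna → workshop → cellar → gallery → patio → foyer → nursery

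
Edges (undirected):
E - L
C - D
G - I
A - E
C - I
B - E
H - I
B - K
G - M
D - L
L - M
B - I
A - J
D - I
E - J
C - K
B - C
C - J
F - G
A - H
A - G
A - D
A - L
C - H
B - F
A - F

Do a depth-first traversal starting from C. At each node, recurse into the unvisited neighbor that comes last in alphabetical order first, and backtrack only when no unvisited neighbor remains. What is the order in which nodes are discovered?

C K B I H A L M G F E J D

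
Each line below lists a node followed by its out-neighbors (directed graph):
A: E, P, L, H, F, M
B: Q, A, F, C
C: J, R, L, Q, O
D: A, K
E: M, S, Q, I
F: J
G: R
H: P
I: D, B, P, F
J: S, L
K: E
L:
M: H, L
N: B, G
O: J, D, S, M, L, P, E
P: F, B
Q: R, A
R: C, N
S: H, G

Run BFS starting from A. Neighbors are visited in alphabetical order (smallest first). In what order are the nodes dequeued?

A E F H L M P I Q S J B D R G C K N O

Visit A; enqueue E, F, H, L, M, P → queue [E, F, H, L, M, P]
Visit E; enqueue I, Q, S → queue [F, H, L, M, P, I, Q, S]
Visit F; enqueue J → queue [H, L, M, P, I, Q, S, J]
Visit H → queue [L, M, P, I, Q, S, J]
Visit L → queue [M, P, I, Q, S, J]
Visit M → queue [P, I, Q, S, J]
Visit P; enqueue B → queue [I, Q, S, J, B]
Visit I; enqueue D → queue [Q, S, J, B, D]
Visit Q; enqueue R → queue [S, J, B, D, R]
Visit S; enqueue G → queue [J, B, D, R, G]
Visit J → queue [B, D, R, G]
Visit B; enqueue C → queue [D, R, G, C]
Visit D; enqueue K → queue [R, G, C, K]
Visit R; enqueue N → queue [G, C, K, N]
Visit G → queue [C, K, N]
Visit C; enqueue O → queue [K, N, O]
Visit K → queue [N, O]
Visit N → queue [O]
Visit O → queue []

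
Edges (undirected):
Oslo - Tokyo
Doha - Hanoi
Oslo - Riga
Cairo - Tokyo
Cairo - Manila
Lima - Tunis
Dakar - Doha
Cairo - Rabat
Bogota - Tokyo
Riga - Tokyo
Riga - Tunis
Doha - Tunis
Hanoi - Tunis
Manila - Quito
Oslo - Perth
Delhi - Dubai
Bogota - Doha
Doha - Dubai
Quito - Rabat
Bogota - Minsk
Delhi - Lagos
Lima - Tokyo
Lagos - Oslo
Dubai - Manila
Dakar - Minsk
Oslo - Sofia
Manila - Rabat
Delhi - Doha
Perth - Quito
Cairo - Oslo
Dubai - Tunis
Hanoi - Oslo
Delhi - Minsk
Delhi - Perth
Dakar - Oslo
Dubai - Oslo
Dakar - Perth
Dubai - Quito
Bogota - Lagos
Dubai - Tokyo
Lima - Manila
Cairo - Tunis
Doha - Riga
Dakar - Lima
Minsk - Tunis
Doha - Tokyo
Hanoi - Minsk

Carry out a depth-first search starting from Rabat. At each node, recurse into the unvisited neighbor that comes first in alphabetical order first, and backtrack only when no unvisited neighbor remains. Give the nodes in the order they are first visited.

Visit Rabat
Rabat → Cairo
Cairo → Manila
Manila → Dubai
Dubai → Delhi
Delhi → Doha
Doha → Bogota
Bogota → Lagos
Lagos → Oslo
Oslo → Dakar
Dakar → Lima
Lima → Tokyo
Tokyo → Riga
Riga → Tunis
Tunis → Hanoi
Hanoi → Minsk
Dakar → Perth
Perth → Quito
Oslo → Sofia

Rabat -> Cairo -> Manila -> Dubai -> Delhi -> Doha -> Bogota -> Lagos -> Oslo -> Dakar -> Lima -> Tokyo -> Riga -> Tunis -> Hanoi -> Minsk -> Perth -> Quito -> Sofia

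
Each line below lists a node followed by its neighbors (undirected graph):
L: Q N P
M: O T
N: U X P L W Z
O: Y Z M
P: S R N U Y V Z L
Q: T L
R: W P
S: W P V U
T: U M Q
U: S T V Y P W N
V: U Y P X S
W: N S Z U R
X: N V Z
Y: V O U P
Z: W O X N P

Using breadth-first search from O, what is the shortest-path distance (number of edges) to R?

3

Level 0: O
Level 1: M, Y, Z
Level 2: N, P, T, U, V, W, X
Level 3: L, Q, R, S
R first appears at level 3.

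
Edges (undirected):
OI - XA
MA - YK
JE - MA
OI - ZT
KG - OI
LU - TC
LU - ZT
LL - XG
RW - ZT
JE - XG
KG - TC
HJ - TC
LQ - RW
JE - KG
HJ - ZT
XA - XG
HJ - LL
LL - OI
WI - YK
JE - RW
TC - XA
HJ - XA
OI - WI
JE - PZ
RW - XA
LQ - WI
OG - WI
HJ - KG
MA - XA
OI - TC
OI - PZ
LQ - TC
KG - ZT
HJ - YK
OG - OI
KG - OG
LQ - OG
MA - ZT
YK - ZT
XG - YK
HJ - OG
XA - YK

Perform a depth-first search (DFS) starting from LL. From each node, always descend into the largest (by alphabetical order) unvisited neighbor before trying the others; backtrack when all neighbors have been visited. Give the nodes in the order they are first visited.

LL, XG, YK, ZT, RW, XA, TC, OI, WI, OG, LQ, KG, JE, PZ, MA, HJ, LU

Visit LL
LL → XG
XG → YK
YK → ZT
ZT → RW
RW → XA
XA → TC
TC → OI
OI → WI
WI → OG
OG → LQ
OG → KG
KG → JE
JE → PZ
JE → MA
KG → HJ
TC → LU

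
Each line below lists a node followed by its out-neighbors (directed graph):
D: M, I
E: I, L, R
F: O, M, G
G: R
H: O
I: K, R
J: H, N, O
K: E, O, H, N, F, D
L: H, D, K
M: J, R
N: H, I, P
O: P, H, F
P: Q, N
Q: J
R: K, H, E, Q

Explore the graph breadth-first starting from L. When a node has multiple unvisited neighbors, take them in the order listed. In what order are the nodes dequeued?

L → H → D → K → O → M → I → E → N → F → P → J → R → G → Q

Visit L; enqueue H, D, K → queue [H, D, K]
Visit H; enqueue O → queue [D, K, O]
Visit D; enqueue M, I → queue [K, O, M, I]
Visit K; enqueue E, N, F → queue [O, M, I, E, N, F]
Visit O; enqueue P → queue [M, I, E, N, F, P]
Visit M; enqueue J, R → queue [I, E, N, F, P, J, R]
Visit I → queue [E, N, F, P, J, R]
Visit E → queue [N, F, P, J, R]
Visit N → queue [F, P, J, R]
Visit F; enqueue G → queue [P, J, R, G]
Visit P; enqueue Q → queue [J, R, G, Q]
Visit J → queue [R, G, Q]
Visit R → queue [G, Q]
Visit G → queue [Q]
Visit Q → queue []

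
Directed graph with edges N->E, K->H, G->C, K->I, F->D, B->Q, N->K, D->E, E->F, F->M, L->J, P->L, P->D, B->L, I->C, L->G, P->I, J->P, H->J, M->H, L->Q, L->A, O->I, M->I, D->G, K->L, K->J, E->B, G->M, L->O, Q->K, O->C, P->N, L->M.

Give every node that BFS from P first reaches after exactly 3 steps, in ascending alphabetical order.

Level 0: P
Level 1: D, I, L, N
Level 2: A, C, E, G, J, K, M, O, Q
Level 3: B, F, H

B, F, H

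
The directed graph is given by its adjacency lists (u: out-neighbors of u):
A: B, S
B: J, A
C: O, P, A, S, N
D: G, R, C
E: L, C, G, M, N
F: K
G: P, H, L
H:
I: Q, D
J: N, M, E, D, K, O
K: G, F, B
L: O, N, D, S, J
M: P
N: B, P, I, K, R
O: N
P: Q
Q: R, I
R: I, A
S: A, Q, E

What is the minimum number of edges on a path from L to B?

2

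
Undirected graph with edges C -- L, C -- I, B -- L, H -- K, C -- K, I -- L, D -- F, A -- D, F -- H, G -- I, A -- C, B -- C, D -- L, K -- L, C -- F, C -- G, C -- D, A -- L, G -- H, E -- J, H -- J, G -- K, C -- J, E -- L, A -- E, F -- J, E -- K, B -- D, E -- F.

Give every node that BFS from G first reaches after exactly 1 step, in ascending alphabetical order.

Level 0: G
Level 1: C, H, I, K
Level 2: A, B, D, E, F, J, L

C, H, I, K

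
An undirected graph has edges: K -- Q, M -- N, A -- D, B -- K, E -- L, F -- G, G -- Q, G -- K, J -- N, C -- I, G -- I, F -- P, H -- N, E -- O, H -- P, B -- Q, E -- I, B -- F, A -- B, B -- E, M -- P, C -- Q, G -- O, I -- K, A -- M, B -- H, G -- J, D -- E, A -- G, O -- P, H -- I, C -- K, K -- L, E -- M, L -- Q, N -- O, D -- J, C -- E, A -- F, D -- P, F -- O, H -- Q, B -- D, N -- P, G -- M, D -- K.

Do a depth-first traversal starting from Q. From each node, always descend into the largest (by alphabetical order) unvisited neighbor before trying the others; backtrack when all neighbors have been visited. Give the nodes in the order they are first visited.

Visit Q
Q → L
L → K
K → I
I → H
H → P
P → O
O → N
N → M
M → G
G → J
J → D
D → E
E → C
E → B
B → F
F → A

Q L K I H P O N M G J D E C B F A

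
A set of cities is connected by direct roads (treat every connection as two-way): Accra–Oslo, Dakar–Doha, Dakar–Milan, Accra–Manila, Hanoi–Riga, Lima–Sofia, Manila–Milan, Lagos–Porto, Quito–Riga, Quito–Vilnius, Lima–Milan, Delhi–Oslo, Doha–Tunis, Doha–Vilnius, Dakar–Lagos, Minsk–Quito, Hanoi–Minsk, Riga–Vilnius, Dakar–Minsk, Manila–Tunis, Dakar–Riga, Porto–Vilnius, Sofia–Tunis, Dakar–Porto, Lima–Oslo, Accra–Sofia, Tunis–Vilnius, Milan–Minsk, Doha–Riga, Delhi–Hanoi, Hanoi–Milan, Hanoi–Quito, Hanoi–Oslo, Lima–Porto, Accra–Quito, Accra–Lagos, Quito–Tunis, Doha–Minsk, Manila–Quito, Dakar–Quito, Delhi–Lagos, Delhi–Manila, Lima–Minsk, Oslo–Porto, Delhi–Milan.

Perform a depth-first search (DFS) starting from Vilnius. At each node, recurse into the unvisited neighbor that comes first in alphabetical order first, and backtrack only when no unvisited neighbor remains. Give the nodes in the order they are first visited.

Visit Vilnius
Vilnius → Doha
Doha → Dakar
Dakar → Lagos
Lagos → Accra
Accra → Manila
Manila → Delhi
Delhi → Hanoi
Hanoi → Milan
Milan → Lima
Lima → Minsk
Minsk → Quito
Quito → Riga
Quito → Tunis
Tunis → Sofia
Lima → Oslo
Oslo → Porto

Vilnius → Doha → Dakar → Lagos → Accra → Manila → Delhi → Hanoi → Milan → Lima → Minsk → Quito → Riga → Tunis → Sofia → Oslo → Porto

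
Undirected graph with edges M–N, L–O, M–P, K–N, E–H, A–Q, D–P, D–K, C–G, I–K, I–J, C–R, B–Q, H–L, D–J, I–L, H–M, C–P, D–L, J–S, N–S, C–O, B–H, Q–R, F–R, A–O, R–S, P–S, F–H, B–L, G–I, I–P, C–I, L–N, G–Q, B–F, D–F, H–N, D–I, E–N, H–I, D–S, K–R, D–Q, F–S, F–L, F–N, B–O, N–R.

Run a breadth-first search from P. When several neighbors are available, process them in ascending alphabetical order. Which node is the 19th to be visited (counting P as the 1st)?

E

Visit P; enqueue C, D, I, M, S → queue [C, D, I, M, S]
Visit C; enqueue G, O, R → queue [D, I, M, S, G, O, R]
Visit D; enqueue F, J, K, L, Q → queue [I, M, S, G, O, R, F, J, K, L, Q]
Visit I; enqueue H → queue [M, S, G, O, R, F, J, K, L, Q, H]
Visit M; enqueue N → queue [S, G, O, R, F, J, K, L, Q, H, N]
Visit S → queue [G, O, R, F, J, K, L, Q, H, N]
Visit G → queue [O, R, F, J, K, L, Q, H, N]
Visit O; enqueue A, B → queue [R, F, J, K, L, Q, H, N, A, B]
Visit R → queue [F, J, K, L, Q, H, N, A, B]
Visit F → queue [J, K, L, Q, H, N, A, B]
Visit J → queue [K, L, Q, H, N, A, B]
Visit K → queue [L, Q, H, N, A, B]
Visit L → queue [Q, H, N, A, B]
Visit Q → queue [H, N, A, B]
Visit H; enqueue E → queue [N, A, B, E]
Visit N → queue [A, B, E]
Visit A → queue [B, E]
Visit B → queue [E]
Visit E → queue []

Visit order: P, C, D, I, M, S, G, O, R, F, J, K, L, Q, H, N, A, B, E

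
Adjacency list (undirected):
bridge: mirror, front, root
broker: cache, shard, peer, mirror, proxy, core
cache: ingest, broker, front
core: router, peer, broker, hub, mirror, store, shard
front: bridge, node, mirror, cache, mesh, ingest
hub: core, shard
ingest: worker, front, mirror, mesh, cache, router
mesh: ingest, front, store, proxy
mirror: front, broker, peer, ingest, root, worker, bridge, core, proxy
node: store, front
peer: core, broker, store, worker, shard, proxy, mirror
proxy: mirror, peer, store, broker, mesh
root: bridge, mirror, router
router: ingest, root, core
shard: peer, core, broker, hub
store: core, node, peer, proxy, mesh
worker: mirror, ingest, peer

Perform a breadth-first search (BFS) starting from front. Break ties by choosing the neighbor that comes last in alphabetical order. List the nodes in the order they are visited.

front node mirror mesh ingest cache bridge store worker root proxy peer core broker router shard hub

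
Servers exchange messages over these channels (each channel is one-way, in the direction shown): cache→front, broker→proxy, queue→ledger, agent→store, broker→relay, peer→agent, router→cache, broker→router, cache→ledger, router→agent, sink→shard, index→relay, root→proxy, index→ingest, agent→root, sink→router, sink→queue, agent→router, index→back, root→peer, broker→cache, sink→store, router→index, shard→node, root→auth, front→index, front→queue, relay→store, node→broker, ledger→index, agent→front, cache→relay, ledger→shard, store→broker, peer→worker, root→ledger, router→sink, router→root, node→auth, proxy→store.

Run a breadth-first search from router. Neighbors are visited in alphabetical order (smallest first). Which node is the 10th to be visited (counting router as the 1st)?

relay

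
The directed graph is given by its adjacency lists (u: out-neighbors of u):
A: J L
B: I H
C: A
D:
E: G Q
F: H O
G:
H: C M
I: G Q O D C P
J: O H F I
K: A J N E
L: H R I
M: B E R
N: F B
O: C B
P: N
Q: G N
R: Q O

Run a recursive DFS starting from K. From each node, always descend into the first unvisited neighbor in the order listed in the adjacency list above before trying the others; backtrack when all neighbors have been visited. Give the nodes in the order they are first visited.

K, A, J, O, C, B, I, G, Q, N, F, H, M, E, R, D, P, L

Visit K
K → A
A → J
J → O
O → C
O → B
B → I
I → G
I → Q
Q → N
N → F
F → H
H → M
M → E
M → R
I → D
I → P
A → L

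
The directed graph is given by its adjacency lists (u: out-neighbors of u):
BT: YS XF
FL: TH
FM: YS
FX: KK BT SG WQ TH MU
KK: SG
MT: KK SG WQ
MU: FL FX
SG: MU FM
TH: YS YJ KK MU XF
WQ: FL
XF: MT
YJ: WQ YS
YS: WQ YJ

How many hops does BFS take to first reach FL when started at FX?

Level 0: FX
Level 1: BT, KK, MU, SG, TH, WQ
Level 2: FL, FM, XF, YJ, YS
Level 3: MT
FL first appears at level 2.

2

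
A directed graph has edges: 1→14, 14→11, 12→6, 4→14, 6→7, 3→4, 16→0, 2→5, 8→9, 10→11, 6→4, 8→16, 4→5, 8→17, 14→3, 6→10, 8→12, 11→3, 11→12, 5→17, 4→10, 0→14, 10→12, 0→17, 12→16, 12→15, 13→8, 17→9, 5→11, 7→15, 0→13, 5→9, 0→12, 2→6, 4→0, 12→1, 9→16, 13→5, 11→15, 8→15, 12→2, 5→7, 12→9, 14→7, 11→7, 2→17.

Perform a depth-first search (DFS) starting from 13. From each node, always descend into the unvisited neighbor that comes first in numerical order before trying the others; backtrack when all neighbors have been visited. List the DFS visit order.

13 -> 5 -> 7 -> 15 -> 9 -> 16 -> 0 -> 12 -> 1 -> 14 -> 3 -> 4 -> 10 -> 11 -> 2 -> 6 -> 17 -> 8

Visit 13
13 → 5
5 → 7
7 → 15
5 → 9
9 → 16
16 → 0
0 → 12
12 → 1
1 → 14
14 → 3
3 → 4
4 → 10
10 → 11
12 → 2
2 → 6
2 → 17
13 → 8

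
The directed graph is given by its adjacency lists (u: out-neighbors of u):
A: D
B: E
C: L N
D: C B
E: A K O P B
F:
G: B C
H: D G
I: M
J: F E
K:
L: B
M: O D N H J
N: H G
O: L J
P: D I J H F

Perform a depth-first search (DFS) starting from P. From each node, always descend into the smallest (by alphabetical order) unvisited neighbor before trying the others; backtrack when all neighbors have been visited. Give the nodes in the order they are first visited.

Visit P
P → D
D → B
B → E
E → A
E → K
E → O
O → J
J → F
O → L
D → C
C → N
N → G
N → H
P → I
I → M

P, D, B, E, A, K, O, J, F, L, C, N, G, H, I, M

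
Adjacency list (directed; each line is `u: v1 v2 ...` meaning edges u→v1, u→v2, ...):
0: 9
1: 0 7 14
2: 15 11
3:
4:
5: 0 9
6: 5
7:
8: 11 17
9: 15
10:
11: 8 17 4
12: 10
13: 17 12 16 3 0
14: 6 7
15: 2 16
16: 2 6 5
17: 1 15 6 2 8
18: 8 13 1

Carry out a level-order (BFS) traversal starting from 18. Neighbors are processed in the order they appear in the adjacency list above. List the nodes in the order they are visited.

18, 8, 13, 1, 11, 17, 12, 16, 3, 0, 7, 14, 4, 15, 6, 2, 10, 5, 9

Visit 18; enqueue 8, 13, 1 → queue [8, 13, 1]
Visit 8; enqueue 11, 17 → queue [13, 1, 11, 17]
Visit 13; enqueue 12, 16, 3, 0 → queue [1, 11, 17, 12, 16, 3, 0]
Visit 1; enqueue 7, 14 → queue [11, 17, 12, 16, 3, 0, 7, 14]
Visit 11; enqueue 4 → queue [17, 12, 16, 3, 0, 7, 14, 4]
Visit 17; enqueue 15, 6, 2 → queue [12, 16, 3, 0, 7, 14, 4, 15, 6, 2]
Visit 12; enqueue 10 → queue [16, 3, 0, 7, 14, 4, 15, 6, 2, 10]
Visit 16; enqueue 5 → queue [3, 0, 7, 14, 4, 15, 6, 2, 10, 5]
Visit 3 → queue [0, 7, 14, 4, 15, 6, 2, 10, 5]
Visit 0; enqueue 9 → queue [7, 14, 4, 15, 6, 2, 10, 5, 9]
Visit 7 → queue [14, 4, 15, 6, 2, 10, 5, 9]
Visit 14 → queue [4, 15, 6, 2, 10, 5, 9]
Visit 4 → queue [15, 6, 2, 10, 5, 9]
Visit 15 → queue [6, 2, 10, 5, 9]
Visit 6 → queue [2, 10, 5, 9]
Visit 2 → queue [10, 5, 9]
Visit 10 → queue [5, 9]
Visit 5 → queue [9]
Visit 9 → queue []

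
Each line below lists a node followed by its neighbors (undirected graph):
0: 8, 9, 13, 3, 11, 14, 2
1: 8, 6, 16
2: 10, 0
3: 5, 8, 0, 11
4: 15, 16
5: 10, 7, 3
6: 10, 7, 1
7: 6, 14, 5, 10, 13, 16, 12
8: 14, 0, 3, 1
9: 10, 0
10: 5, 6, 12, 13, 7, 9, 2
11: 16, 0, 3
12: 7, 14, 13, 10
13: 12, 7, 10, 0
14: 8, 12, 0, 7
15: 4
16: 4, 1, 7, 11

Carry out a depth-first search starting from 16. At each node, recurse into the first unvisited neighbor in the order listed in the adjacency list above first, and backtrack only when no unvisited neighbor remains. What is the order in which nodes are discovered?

Visit 16
16 → 4
4 → 15
16 → 1
1 → 8
8 → 14
14 → 12
12 → 7
7 → 6
6 → 10
10 → 5
5 → 3
3 → 0
0 → 9
0 → 13
0 → 11
0 → 2

16, 4, 15, 1, 8, 14, 12, 7, 6, 10, 5, 3, 0, 9, 13, 11, 2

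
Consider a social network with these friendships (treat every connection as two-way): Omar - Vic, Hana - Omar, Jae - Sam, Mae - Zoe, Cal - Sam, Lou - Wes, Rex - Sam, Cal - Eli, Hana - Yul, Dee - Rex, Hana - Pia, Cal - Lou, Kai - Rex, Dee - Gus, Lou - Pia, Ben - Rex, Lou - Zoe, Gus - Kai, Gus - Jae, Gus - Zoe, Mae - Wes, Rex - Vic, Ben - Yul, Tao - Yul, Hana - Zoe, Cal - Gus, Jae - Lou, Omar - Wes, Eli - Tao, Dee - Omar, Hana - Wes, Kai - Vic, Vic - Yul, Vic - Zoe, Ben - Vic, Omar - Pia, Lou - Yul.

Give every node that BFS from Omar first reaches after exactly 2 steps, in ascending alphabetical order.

Level 0: Omar
Level 1: Dee, Hana, Pia, Vic, Wes
Level 2: Ben, Gus, Kai, Lou, Mae, Rex, Yul, Zoe
Level 3: Cal, Jae, Sam, Tao
Level 4: Eli

Ben, Gus, Kai, Lou, Mae, Rex, Yul, Zoe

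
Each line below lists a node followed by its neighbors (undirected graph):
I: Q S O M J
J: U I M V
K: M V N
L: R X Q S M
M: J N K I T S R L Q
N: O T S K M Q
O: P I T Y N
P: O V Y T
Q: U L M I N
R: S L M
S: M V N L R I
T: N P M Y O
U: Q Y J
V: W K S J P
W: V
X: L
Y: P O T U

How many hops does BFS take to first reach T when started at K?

2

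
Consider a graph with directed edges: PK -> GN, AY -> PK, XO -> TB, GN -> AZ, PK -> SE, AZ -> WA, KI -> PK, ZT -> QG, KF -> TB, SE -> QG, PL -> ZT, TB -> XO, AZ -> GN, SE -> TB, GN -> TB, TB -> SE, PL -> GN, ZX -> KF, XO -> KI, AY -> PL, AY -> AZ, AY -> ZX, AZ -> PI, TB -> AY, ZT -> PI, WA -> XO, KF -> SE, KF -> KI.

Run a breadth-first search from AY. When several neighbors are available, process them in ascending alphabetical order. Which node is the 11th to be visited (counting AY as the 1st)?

KF

Visit AY; enqueue AZ, PK, PL, ZX → queue [AZ, PK, PL, ZX]
Visit AZ; enqueue GN, PI, WA → queue [PK, PL, ZX, GN, PI, WA]
Visit PK; enqueue SE → queue [PL, ZX, GN, PI, WA, SE]
Visit PL; enqueue ZT → queue [ZX, GN, PI, WA, SE, ZT]
Visit ZX; enqueue KF → queue [GN, PI, WA, SE, ZT, KF]
Visit GN; enqueue TB → queue [PI, WA, SE, ZT, KF, TB]
Visit PI → queue [WA, SE, ZT, KF, TB]
Visit WA; enqueue XO → queue [SE, ZT, KF, TB, XO]
Visit SE; enqueue QG → queue [ZT, KF, TB, XO, QG]
Visit ZT → queue [KF, TB, XO, QG]
Visit KF; enqueue KI → queue [TB, XO, QG, KI]
Visit TB → queue [XO, QG, KI]
Visit XO → queue [QG, KI]
Visit QG → queue [KI]
Visit KI → queue []

Visit order: AY, AZ, PK, PL, ZX, GN, PI, WA, SE, ZT, KF, TB, XO, QG, KI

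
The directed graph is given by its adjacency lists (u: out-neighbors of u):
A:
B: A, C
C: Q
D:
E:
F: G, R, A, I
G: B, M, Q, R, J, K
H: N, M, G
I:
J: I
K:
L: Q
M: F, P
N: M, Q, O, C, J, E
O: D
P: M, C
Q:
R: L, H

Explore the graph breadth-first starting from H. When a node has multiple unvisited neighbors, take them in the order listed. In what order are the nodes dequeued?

H, N, M, G, Q, O, C, J, E, F, P, B, R, K, D, I, A, L

Visit H; enqueue N, M, G → queue [N, M, G]
Visit N; enqueue Q, O, C, J, E → queue [M, G, Q, O, C, J, E]
Visit M; enqueue F, P → queue [G, Q, O, C, J, E, F, P]
Visit G; enqueue B, R, K → queue [Q, O, C, J, E, F, P, B, R, K]
Visit Q → queue [O, C, J, E, F, P, B, R, K]
Visit O; enqueue D → queue [C, J, E, F, P, B, R, K, D]
Visit C → queue [J, E, F, P, B, R, K, D]
Visit J; enqueue I → queue [E, F, P, B, R, K, D, I]
Visit E → queue [F, P, B, R, K, D, I]
Visit F; enqueue A → queue [P, B, R, K, D, I, A]
Visit P → queue [B, R, K, D, I, A]
Visit B → queue [R, K, D, I, A]
Visit R; enqueue L → queue [K, D, I, A, L]
Visit K → queue [D, I, A, L]
Visit D → queue [I, A, L]
Visit I → queue [A, L]
Visit A → queue [L]
Visit L → queue []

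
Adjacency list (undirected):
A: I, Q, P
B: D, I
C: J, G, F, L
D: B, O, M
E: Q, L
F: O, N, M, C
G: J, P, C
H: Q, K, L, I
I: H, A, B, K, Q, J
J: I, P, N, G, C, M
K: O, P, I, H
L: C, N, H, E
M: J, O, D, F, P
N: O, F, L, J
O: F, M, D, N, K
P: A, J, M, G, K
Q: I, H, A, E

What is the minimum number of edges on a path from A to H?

2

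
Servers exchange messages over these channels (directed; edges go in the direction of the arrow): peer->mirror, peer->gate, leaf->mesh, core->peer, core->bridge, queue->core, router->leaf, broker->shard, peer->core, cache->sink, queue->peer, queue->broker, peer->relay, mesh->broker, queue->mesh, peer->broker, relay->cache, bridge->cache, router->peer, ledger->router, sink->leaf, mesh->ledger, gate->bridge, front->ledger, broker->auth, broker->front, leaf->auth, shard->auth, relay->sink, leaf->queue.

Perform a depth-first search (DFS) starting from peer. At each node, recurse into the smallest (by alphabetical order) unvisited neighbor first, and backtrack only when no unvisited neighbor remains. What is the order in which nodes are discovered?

Visit peer
peer → broker
broker → auth
broker → front
front → ledger
ledger → router
router → leaf
leaf → mesh
leaf → queue
queue → core
core → bridge
bridge → cache
cache → sink
broker → shard
peer → gate
peer → mirror
peer → relay

peer broker auth front ledger router leaf mesh queue core bridge cache sink shard gate mirror relay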